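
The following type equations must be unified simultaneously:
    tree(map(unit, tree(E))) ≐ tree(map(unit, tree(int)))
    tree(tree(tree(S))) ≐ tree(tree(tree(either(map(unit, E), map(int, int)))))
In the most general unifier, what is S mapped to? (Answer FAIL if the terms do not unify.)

Decompose tree/1: map(unit, tree(E)) ≐ map(unit, tree(int)).
Decompose map/2: unit ≐ unit,  tree(E) ≐ tree(int).
Delete trivial equation unit ≐ unit.
Decompose tree/1: E ≐ int.
Bind E := int; substituting into the remaining equation gives: tree(tree(tree(S))) ≐ tree(tree(tree(either(map(unit, int), map(int, int))))).
Decompose tree/1: tree(tree(S)) ≐ tree(tree(either(map(unit, int), map(int, int)))).
Decompose tree/1: tree(S) ≐ tree(either(map(unit, int), map(int, int))).
Decompose tree/1: S ≐ either(map(unit, int), map(int, int)).
Bind S := either(map(unit, int), map(int, int)).
MGU = { E -> int, S -> either(map(unit, int), map(int, int)) }, so S -> either(map(unit, int), map(int, int)).

either(map(unit, int), map(int, int))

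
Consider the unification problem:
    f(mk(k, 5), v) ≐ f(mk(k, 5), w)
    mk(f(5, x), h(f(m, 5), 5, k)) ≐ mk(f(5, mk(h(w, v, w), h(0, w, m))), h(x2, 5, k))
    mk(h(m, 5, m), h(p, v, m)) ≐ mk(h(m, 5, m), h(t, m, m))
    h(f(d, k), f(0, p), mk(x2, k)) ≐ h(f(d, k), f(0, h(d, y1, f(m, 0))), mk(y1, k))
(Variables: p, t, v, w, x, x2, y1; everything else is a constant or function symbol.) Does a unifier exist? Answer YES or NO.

YES

Decompose f/2: mk(k, 5) ≐ mk(k, 5),  v ≐ w.
Delete trivial equation mk(k, 5) ≐ mk(k, 5).
Bind v := w; substituting into the 2 remaining equations that mention v gives: mk(f(5, x), h(f(m, 5), 5, k)) ≐ mk(f(5, mk(h(w, w, w), h(0, w, m))), h(x2, 5, k)),  mk(h(m, 5, m), h(p, w, m)) ≐ mk(h(m, 5, m), h(t, m, m)).
Decompose mk/2: f(5, x) ≐ f(5, mk(h(w, w, w), h(0, w, m))),  h(f(m, 5), 5, k) ≐ h(x2, 5, k).
Decompose f/2: 5 ≐ 5,  x ≐ mk(h(w, w, w), h(0, w, m)).
Delete trivial equation 5 ≐ 5.
Bind x := mk(h(w, w, w), h(0, w, m)); no other remaining equation mentions x.
Decompose h/3: f(m, 5) ≐ x2,  5 ≐ 5,  k ≐ k.
Bind x2 := f(m, 5); substituting into the one remaining equation that mentions x2 gives: h(f(d, k), f(0, p), mk(f(m, 5), k)) ≐ h(f(d, k), f(0, h(d, y1, f(m, 0))), mk(y1, k)).
Delete trivial equation 5 ≐ 5.
Delete trivial equation k ≐ k.
Decompose mk/2: h(m, 5, m) ≐ h(m, 5, m),  h(p, w, m) ≐ h(t, m, m).
Delete trivial equation h(m, 5, m) ≐ h(m, 5, m).
Decompose h/3: p ≐ t,  w ≐ m,  m ≐ m.
Bind p := t; substituting into the one remaining equation that mentions p gives: h(f(d, k), f(0, t), mk(f(m, 5), k)) ≐ h(f(d, k), f(0, h(d, y1, f(m, 0))), mk(y1, k)).
Bind w := m; no other remaining equation mentions w. Substituting into the earlier bindings gives v := m, x := mk(h(m, m, m), h(0, m, m)).
Delete trivial equation m ≐ m.
Decompose h/3: f(d, k) ≐ f(d, k),  f(0, t) ≐ f(0, h(d, y1, f(m, 0))),  mk(f(m, 5), k) ≐ mk(y1, k).
Delete trivial equation f(d, k) ≐ f(d, k).
Decompose f/2: 0 ≐ 0,  t ≐ h(d, y1, f(m, 0)).
Delete trivial equation 0 ≐ 0.
Bind t := h(d, y1, f(m, 0)); no other remaining equation mentions t. Substituting into the earlier binding gives p := h(d, y1, f(m, 0)).
Decompose mk/2: f(m, 5) ≐ y1,  k ≐ k.
Bind y1 := f(m, 5); no other remaining equation mentions y1. Substituting into the earlier bindings gives p := h(d, f(m, 5), f(m, 0)), t := h(d, f(m, 5), f(m, 0)).
Delete trivial equation k ≐ k.
No equations remain and no clash or occurs-check failure arose, so a unifier exists.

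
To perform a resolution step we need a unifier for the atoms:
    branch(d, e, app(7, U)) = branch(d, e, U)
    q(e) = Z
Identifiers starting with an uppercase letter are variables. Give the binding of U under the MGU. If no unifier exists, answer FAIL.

FAIL

Decompose branch/3: d = d,  e = e,  app(7, U) = U.
Delete trivial equation d = d.
Delete trivial equation e = e.
Occurs check fails: U occurs in app(7, U); the equation U = app(7, U) has no finite solution.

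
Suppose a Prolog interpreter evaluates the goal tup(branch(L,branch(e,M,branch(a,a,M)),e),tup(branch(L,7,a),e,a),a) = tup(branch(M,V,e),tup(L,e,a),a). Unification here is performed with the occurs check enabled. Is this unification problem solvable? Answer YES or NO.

NO

Decompose tup/3: branch(L,branch(e,M,branch(a,a,M)),e) = branch(M,V,e),  tup(branch(L,7,a),e,a) = tup(L,e,a),  a = a.
Decompose branch/3: L = M,  branch(e,M,branch(a,a,M)) = V,  e = e.
Bind L := M; substituting into the one remaining equation that mentions L gives: tup(branch(M,7,a),e,a) = tup(M,e,a).
Bind V := branch(e,M,branch(a,a,M)); no other remaining equation mentions V.
Delete trivial equation e = e.
Decompose tup/3: branch(M,7,a) = M,  e = e,  a = a.
Occurs check fails: M occurs in branch(M,7,a); the equation M = branch(M,7,a) has no finite solution.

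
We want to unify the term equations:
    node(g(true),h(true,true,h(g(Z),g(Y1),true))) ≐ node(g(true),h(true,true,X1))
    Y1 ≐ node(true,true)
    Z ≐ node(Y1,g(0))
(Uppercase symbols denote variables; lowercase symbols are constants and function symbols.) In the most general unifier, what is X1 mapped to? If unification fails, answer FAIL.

h(g(node(node(true,true),g(0))),g(node(true,true)),true)

Decompose node/2: g(true) ≐ g(true),  h(true,true,h(g(Z),g(Y1),true)) ≐ h(true,true,X1).
Delete trivial equation g(true) ≐ g(true).
Decompose h/3: true ≐ true,  true ≐ true,  h(g(Z),g(Y1),true) ≐ X1.
Delete trivial equation true ≐ true.
Delete trivial equation true ≐ true.
Bind X1 := h(g(Z),g(Y1),true); no other remaining equation mentions X1.
Bind Y1 := node(true,true); substituting into the remaining equation gives: Z ≐ node(node(true,true),g(0)). Substituting into the earlier binding gives X1 := h(g(Z),g(node(true,true)),true).
Bind Z := node(node(true,true),g(0)). Substituting into the earlier binding gives X1 := h(g(node(node(true,true),g(0))),g(node(true,true)),true).
MGU = { X1 -> h(g(node(node(true,true),g(0))),g(node(true,true)),true), Y1 -> node(true,true), Z -> node(node(true,true),g(0)) }, so X1 -> h(g(node(node(true,true),g(0))),g(node(true,true)),true).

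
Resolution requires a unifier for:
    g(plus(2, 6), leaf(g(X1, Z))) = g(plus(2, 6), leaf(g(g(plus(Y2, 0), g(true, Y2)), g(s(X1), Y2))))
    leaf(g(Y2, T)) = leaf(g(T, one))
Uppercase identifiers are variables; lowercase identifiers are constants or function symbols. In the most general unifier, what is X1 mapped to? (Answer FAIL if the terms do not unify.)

g(plus(one, 0), g(true, one))

Decompose g/2: plus(2, 6) = plus(2, 6),  leaf(g(X1, Z)) = leaf(g(g(plus(Y2, 0), g(true, Y2)), g(s(X1), Y2))).
Delete trivial equation plus(2, 6) = plus(2, 6).
Decompose leaf/1: g(X1, Z) = g(g(plus(Y2, 0), g(true, Y2)), g(s(X1), Y2)).
Decompose g/2: X1 = g(plus(Y2, 0), g(true, Y2)),  Z = g(s(X1), Y2).
Bind X1 := g(plus(Y2, 0), g(true, Y2)); substituting into the one remaining equation that mentions X1 gives: Z = g(s(g(plus(Y2, 0), g(true, Y2))), Y2).
Bind Z := g(s(g(plus(Y2, 0), g(true, Y2))), Y2); no other remaining equation mentions Z.
Decompose leaf/1: g(Y2, T) = g(T, one).
Decompose g/2: Y2 = T,  T = one.
Bind Y2 := T; no other remaining equation mentions Y2. Substituting into the earlier bindings gives X1 := g(plus(T, 0), g(true, T)), Z := g(s(g(plus(T, 0), g(true, T))), T).
Bind T := one. Substituting into the earlier bindings gives X1 := g(plus(one, 0), g(true, one)), Z := g(s(g(plus(one, 0), g(true, one))), one), Y2 := one.
MGU = { X1 := g(plus(one, 0), g(true, one)), Z := g(s(g(plus(one, 0), g(true, one))), one), Y2 := one, T := one }, so X1 := g(plus(one, 0), g(true, one)).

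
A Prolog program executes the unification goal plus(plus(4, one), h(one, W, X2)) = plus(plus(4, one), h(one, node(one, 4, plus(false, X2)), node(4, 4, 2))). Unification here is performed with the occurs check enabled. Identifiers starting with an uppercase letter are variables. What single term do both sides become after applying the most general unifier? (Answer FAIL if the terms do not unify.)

plus(plus(4, one), h(one, node(one, 4, plus(false, node(4, 4, 2))), node(4, 4, 2)))

Decompose plus/2: plus(4, one) = plus(4, one),  h(one, W, X2) = h(one, node(one, 4, plus(false, X2)), node(4, 4, 2)).
Delete trivial equation plus(4, one) = plus(4, one).
Decompose h/3: one = one,  W = node(one, 4, plus(false, X2)),  X2 = node(4, 4, 2).
Delete trivial equation one = one.
Bind W := node(one, 4, plus(false, X2)); no other remaining equation mentions W.
Bind X2 := node(4, 4, 2). Substituting into the earlier binding gives W := node(one, 4, plus(false, node(4, 4, 2))).
Applying the MGU to either side gives plus(plus(4, one), h(one, node(one, 4, plus(false, node(4, 4, 2))), node(4, 4, 2))).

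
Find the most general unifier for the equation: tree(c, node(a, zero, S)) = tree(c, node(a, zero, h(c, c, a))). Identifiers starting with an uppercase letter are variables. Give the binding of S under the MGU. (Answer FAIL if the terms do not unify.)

Decompose tree/2: c = c,  node(a, zero, S) = node(a, zero, h(c, c, a)).
Delete trivial equation c = c.
Decompose node/3: a = a,  zero = zero,  S = h(c, c, a).
Delete trivial equation a = a.
Delete trivial equation zero = zero.
Bind S := h(c, c, a).
MGU = { S ↦ h(c, c, a) }, so S ↦ h(c, c, a).

h(c, c, a)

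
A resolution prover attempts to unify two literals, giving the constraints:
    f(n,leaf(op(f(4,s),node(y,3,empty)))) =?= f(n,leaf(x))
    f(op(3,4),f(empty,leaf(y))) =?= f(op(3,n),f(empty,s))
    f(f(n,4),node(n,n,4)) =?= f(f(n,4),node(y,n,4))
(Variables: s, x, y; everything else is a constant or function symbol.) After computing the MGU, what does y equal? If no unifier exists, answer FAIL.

Decompose f/2: n =?= n,  leaf(op(f(4,s),node(y,3,empty))) =?= leaf(x).
Delete trivial equation n =?= n.
Decompose leaf/1: op(f(4,s),node(y,3,empty)) =?= x.
Bind x := op(f(4,s),node(y,3,empty)); no other remaining equation mentions x.
Decompose f/2: op(3,4) =?= op(3,n),  f(empty,leaf(y)) =?= f(empty,s).
Decompose op/2: 3 =?= 3,  4 =?= n.
Delete trivial equation 3 =?= 3.
Clash: constants 4 and n differ; no unifier exists.

FAIL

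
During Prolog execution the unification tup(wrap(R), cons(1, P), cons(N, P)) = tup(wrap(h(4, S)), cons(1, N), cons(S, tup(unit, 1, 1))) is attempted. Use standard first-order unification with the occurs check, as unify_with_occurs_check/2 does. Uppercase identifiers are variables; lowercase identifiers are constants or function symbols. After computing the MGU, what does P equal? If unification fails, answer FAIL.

tup(unit, 1, 1)

Decompose tup/3: wrap(R) = wrap(h(4, S)),  cons(1, P) = cons(1, N),  cons(N, P) = cons(S, tup(unit, 1, 1)).
Decompose wrap/1: R = h(4, S).
Bind R := h(4, S); no other remaining equation mentions R.
Decompose cons/2: 1 = 1,  P = N.
Delete trivial equation 1 = 1.
Bind P := N; substituting into the remaining equation gives: cons(N, N) = cons(S, tup(unit, 1, 1)).
Decompose cons/2: N = S,  N = tup(unit, 1, 1).
Bind N := S; substituting into the remaining equation gives: S = tup(unit, 1, 1). Substituting into the earlier binding gives P := S.
Bind S := tup(unit, 1, 1). Substituting into the earlier bindings gives R := h(4, tup(unit, 1, 1)), P := tup(unit, 1, 1), N := tup(unit, 1, 1).
MGU = { R ↦ h(4, tup(unit, 1, 1)), P ↦ tup(unit, 1, 1), N ↦ tup(unit, 1, 1), S ↦ tup(unit, 1, 1) }, so P ↦ tup(unit, 1, 1).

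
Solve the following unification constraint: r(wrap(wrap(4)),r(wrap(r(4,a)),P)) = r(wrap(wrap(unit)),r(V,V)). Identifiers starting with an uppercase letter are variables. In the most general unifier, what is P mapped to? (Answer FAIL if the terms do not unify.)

Decompose r/2: wrap(wrap(4)) = wrap(wrap(unit)),  r(wrap(r(4,a)),P) = r(V,V).
Decompose wrap/1: wrap(4) = wrap(unit).
Decompose wrap/1: 4 = unit.
Clash: constants 4 and unit differ; no unifier exists.

FAIL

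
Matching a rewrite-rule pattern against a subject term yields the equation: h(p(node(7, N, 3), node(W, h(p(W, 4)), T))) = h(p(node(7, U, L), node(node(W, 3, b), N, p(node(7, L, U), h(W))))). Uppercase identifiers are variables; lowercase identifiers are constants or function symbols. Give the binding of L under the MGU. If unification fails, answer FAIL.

Decompose h/1: p(node(7, N, 3), node(W, h(p(W, 4)), T)) = p(node(7, U, L), node(node(W, 3, b), N, p(node(7, L, U), h(W)))).
Decompose p/2: node(7, N, 3) = node(7, U, L),  node(W, h(p(W, 4)), T) = node(node(W, 3, b), N, p(node(7, L, U), h(W))).
Decompose node/3: 7 = 7,  N = U,  3 = L.
Delete trivial equation 7 = 7.
Bind N := U; substituting into the one remaining equation that mentions N gives: node(W, h(p(W, 4)), T) = node(node(W, 3, b), U, p(node(7, L, U), h(W))).
Bind L := 3; substituting into the remaining equation gives: node(W, h(p(W, 4)), T) = node(node(W, 3, b), U, p(node(7, 3, U), h(W))).
Decompose node/3: W = node(W, 3, b),  h(p(W, 4)) = U,  T = p(node(7, 3, U), h(W)).
Occurs check fails: W occurs in node(W, 3, b); the equation W = node(W, 3, b) has no finite solution.

FAIL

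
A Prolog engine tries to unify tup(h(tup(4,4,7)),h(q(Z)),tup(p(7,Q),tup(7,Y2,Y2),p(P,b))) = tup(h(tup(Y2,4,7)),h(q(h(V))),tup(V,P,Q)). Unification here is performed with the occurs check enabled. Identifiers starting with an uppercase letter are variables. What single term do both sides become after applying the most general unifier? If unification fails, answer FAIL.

tup(h(tup(4,4,7)),h(q(h(p(7,p(tup(7,4,4),b))))),tup(p(7,p(tup(7,4,4),b)),tup(7,4,4),p(tup(7,4,4),b)))

Decompose tup/3: h(tup(4,4,7)) = h(tup(Y2,4,7)),  h(q(Z)) = h(q(h(V))),  tup(p(7,Q),tup(7,Y2,Y2),p(P,b)) = tup(V,P,Q).
Decompose h/1: tup(4,4,7) = tup(Y2,4,7).
Decompose tup/3: 4 = Y2,  4 = 4,  7 = 7.
Bind Y2 := 4; substituting into the one remaining equation that mentions Y2 gives: tup(p(7,Q),tup(7,4,4),p(P,b)) = tup(V,P,Q).
Delete trivial equation 4 = 4.
Delete trivial equation 7 = 7.
Decompose h/1: q(Z) = q(h(V)).
Decompose q/1: Z = h(V).
Bind Z := h(V); no other remaining equation mentions Z.
Decompose tup/3: p(7,Q) = V,  tup(7,4,4) = P,  p(P,b) = Q.
Bind V := p(7,Q); no other remaining equation mentions V. Substituting into the earlier binding gives Z := h(p(7,Q)).
Bind P := tup(7,4,4); substituting into the remaining equation gives: p(tup(7,4,4),b) = Q.
Bind Q := p(tup(7,4,4),b). Substituting into the earlier bindings gives Z := h(p(7,p(tup(7,4,4),b))), V := p(7,p(tup(7,4,4),b)).
Applying the MGU to either side gives tup(h(tup(4,4,7)),h(q(h(p(7,p(tup(7,4,4),b))))),tup(p(7,p(tup(7,4,4),b)),tup(7,4,4),p(tup(7,4,4),b))).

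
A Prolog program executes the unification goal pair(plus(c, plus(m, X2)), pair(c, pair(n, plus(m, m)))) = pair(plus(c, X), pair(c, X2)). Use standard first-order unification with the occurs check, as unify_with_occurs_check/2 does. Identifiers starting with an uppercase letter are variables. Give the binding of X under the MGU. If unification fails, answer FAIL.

Decompose pair/2: plus(c, plus(m, X2)) = plus(c, X),  pair(c, pair(n, plus(m, m))) = pair(c, X2).
Decompose plus/2: c = c,  plus(m, X2) = X.
Delete trivial equation c = c.
Bind X := plus(m, X2); no other remaining equation mentions X.
Decompose pair/2: c = c,  pair(n, plus(m, m)) = X2.
Delete trivial equation c = c.
Bind X2 := pair(n, plus(m, m)). Substituting into the earlier binding gives X := plus(m, pair(n, plus(m, m))).
MGU = { X ↦ plus(m, pair(n, plus(m, m))), X2 ↦ pair(n, plus(m, m)) }, so X ↦ plus(m, pair(n, plus(m, m))).

plus(m, pair(n, plus(m, m)))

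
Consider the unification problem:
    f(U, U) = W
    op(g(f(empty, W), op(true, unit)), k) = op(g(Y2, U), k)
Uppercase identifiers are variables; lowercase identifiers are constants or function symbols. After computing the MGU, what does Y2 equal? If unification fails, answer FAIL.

Bind W := f(U, U); substituting into the remaining equation gives: op(g(f(empty, f(U, U)), op(true, unit)), k) = op(g(Y2, U), k).
Decompose op/2: g(f(empty, f(U, U)), op(true, unit)) = g(Y2, U),  k = k.
Decompose g/2: f(empty, f(U, U)) = Y2,  op(true, unit) = U.
Bind Y2 := f(empty, f(U, U)); no other remaining equation mentions Y2.
Bind U := op(true, unit); no other remaining equation mentions U. Substituting into the earlier bindings gives W := f(op(true, unit), op(true, unit)), Y2 := f(empty, f(op(true, unit), op(true, unit))).
Delete trivial equation k = k.
MGU = { W ↦ f(op(true, unit), op(true, unit)), Y2 ↦ f(empty, f(op(true, unit), op(true, unit))), U ↦ op(true, unit) }, so Y2 ↦ f(empty, f(op(true, unit), op(true, unit))).

f(empty, f(op(true, unit), op(true, unit)))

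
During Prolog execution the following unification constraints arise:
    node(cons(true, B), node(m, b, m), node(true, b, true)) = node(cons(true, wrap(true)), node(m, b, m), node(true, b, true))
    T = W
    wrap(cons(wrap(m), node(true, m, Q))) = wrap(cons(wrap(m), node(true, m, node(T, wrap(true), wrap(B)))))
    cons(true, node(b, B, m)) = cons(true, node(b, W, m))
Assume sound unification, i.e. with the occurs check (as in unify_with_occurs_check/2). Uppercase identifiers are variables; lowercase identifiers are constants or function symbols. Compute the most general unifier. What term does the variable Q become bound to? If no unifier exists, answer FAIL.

node(wrap(true), wrap(true), wrap(wrap(true)))

Decompose node/3: cons(true, B) = cons(true, wrap(true)),  node(m, b, m) = node(m, b, m),  node(true, b, true) = node(true, b, true).
Decompose cons/2: true = true,  B = wrap(true).
Delete trivial equation true = true.
Bind B := wrap(true); substituting into the 2 remaining equations that mention B gives: wrap(cons(wrap(m), node(true, m, Q))) = wrap(cons(wrap(m), node(true, m, node(T, wrap(true), wrap(wrap(true)))))),  cons(true, node(b, wrap(true), m)) = cons(true, node(b, W, m)).
Delete trivial equation node(m, b, m) = node(m, b, m).
Delete trivial equation node(true, b, true) = node(true, b, true).
Bind T := W; substituting into the one remaining equation that mentions T gives: wrap(cons(wrap(m), node(true, m, Q))) = wrap(cons(wrap(m), node(true, m, node(W, wrap(true), wrap(wrap(true)))))).
Decompose wrap/1: cons(wrap(m), node(true, m, Q)) = cons(wrap(m), node(true, m, node(W, wrap(true), wrap(wrap(true))))).
Decompose cons/2: wrap(m) = wrap(m),  node(true, m, Q) = node(true, m, node(W, wrap(true), wrap(wrap(true)))).
Delete trivial equation wrap(m) = wrap(m).
Decompose node/3: true = true,  m = m,  Q = node(W, wrap(true), wrap(wrap(true))).
Delete trivial equation true = true.
Delete trivial equation m = m.
Bind Q := node(W, wrap(true), wrap(wrap(true))); no other remaining equation mentions Q.
Decompose cons/2: true = true,  node(b, wrap(true), m) = node(b, W, m).
Delete trivial equation true = true.
Decompose node/3: b = b,  wrap(true) = W,  m = m.
Delete trivial equation b = b.
Bind W := wrap(true); no other remaining equation mentions W. Substituting into the earlier bindings gives T := wrap(true), Q := node(wrap(true), wrap(true), wrap(wrap(true))).
Delete trivial equation m = m.
MGU = { B -> wrap(true), T -> wrap(true), Q -> node(wrap(true), wrap(true), wrap(wrap(true))), W -> wrap(true) }, so Q -> node(wrap(true), wrap(true), wrap(wrap(true))).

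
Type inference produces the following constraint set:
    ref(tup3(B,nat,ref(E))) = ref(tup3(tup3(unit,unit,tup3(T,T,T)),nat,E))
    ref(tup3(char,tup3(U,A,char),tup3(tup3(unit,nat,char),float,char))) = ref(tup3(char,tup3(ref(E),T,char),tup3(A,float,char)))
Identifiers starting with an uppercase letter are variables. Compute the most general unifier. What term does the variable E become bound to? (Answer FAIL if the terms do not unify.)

FAIL

Decompose ref/1: tup3(B,nat,ref(E)) = tup3(tup3(unit,unit,tup3(T,T,T)),nat,E).
Decompose tup3/3: B = tup3(unit,unit,tup3(T,T,T)),  nat = nat,  ref(E) = E.
Bind B := tup3(unit,unit,tup3(T,T,T)); no other remaining equation mentions B.
Delete trivial equation nat = nat.
Occurs check fails: E occurs in ref(E); the equation E = ref(E) has no finite solution.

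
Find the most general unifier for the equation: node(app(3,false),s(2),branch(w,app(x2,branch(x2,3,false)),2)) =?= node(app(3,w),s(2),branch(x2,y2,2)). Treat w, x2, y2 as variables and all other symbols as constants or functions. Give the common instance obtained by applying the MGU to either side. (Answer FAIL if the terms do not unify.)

Decompose node/3: app(3,false) =?= app(3,w),  s(2) =?= s(2),  branch(w,app(x2,branch(x2,3,false)),2) =?= branch(x2,y2,2).
Decompose app/2: 3 =?= 3,  false =?= w.
Delete trivial equation 3 =?= 3.
Bind w := false; substituting into the one remaining equation that mentions w gives: branch(false,app(x2,branch(x2,3,false)),2) =?= branch(x2,y2,2).
Delete trivial equation s(2) =?= s(2).
Decompose branch/3: false =?= x2,  app(x2,branch(x2,3,false)) =?= y2,  2 =?= 2.
Bind x2 := false; substituting into the one remaining equation that mentions x2 gives: app(false,branch(false,3,false)) =?= y2.
Bind y2 := app(false,branch(false,3,false)); no other remaining equation mentions y2.
Delete trivial equation 2 =?= 2.
Applying the MGU to either side gives node(app(3,false),s(2),branch(false,app(false,branch(false,3,false)),2)).

node(app(3,false),s(2),branch(false,app(false,branch(false,3,false)),2))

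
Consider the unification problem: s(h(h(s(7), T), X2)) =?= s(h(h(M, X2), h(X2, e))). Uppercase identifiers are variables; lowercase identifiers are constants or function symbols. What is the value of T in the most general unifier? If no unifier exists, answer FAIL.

FAIL

Decompose s/1: h(h(s(7), T), X2) =?= h(h(M, X2), h(X2, e)).
Decompose h/2: h(s(7), T) =?= h(M, X2),  X2 =?= h(X2, e).
Decompose h/2: s(7) =?= M,  T =?= X2.
Bind M := s(7); no other remaining equation mentions M.
Bind T := X2; no other remaining equation mentions T.
Occurs check fails: X2 occurs in h(X2, e); the equation X2 =?= h(X2, e) has no finite solution.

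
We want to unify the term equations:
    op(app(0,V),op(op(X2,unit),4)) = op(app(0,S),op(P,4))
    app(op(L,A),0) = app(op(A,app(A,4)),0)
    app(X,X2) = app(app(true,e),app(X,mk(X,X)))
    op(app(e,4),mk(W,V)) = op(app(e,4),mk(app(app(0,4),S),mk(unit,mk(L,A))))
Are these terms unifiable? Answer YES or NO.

Decompose op/2: app(0,V) = app(0,S),  op(op(X2,unit),4) = op(P,4).
Decompose app/2: 0 = 0,  V = S.
Delete trivial equation 0 = 0.
Bind V := S; substituting into the one remaining equation that mentions V gives: op(app(e,4),mk(W,S)) = op(app(e,4),mk(app(app(0,4),S),mk(unit,mk(L,A)))).
Decompose op/2: op(X2,unit) = P,  4 = 4.
Bind P := op(X2,unit); no other remaining equation mentions P.
Delete trivial equation 4 = 4.
Decompose app/2: op(L,A) = op(A,app(A,4)),  0 = 0.
Decompose op/2: L = A,  A = app(A,4).
Bind L := A; substituting into the one remaining equation that mentions L gives: op(app(e,4),mk(W,S)) = op(app(e,4),mk(app(app(0,4),S),mk(unit,mk(A,A)))).
Occurs check fails: A occurs in app(A,4); the equation A = app(A,4) has no finite solution.

NO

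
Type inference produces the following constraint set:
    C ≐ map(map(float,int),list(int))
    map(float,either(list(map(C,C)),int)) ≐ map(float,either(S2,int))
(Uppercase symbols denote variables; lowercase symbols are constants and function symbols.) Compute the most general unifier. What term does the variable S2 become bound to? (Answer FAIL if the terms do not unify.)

Bind C := map(map(float,int),list(int)); substituting into the remaining equation gives: map(float,either(list(map(map(map(float,int),list(int)),map(map(float,int),list(int)))),int)) ≐ map(float,either(S2,int)).
Decompose map/2: float ≐ float,  either(list(map(map(map(float,int),list(int)),map(map(float,int),list(int)))),int) ≐ either(S2,int).
Delete trivial equation float ≐ float.
Decompose either/2: list(map(map(map(float,int),list(int)),map(map(float,int),list(int)))) ≐ S2,  int ≐ int.
Bind S2 := list(map(map(map(float,int),list(int)),map(map(float,int),list(int)))); no other remaining equation mentions S2.
Delete trivial equation int ≐ int.
MGU = { C ↦ map(map(float,int),list(int)), S2 ↦ list(map(map(map(float,int),list(int)),map(map(float,int),list(int)))) }, so S2 ↦ list(map(map(map(float,int),list(int)),map(map(float,int),list(int)))).

list(map(map(map(float,int),list(int)),map(map(float,int),list(int))))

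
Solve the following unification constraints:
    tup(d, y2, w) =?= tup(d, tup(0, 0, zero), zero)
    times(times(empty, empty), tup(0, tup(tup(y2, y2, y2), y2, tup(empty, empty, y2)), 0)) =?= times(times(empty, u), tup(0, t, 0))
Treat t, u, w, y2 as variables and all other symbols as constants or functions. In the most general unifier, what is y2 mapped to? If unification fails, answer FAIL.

Decompose tup/3: d =?= d,  y2 =?= tup(0, 0, zero),  w =?= zero.
Delete trivial equation d =?= d.
Bind y2 := tup(0, 0, zero); substituting into the one remaining equation that mentions y2 gives: times(times(empty, empty), tup(0, tup(tup(tup(0, 0, zero), tup(0, 0, zero), tup(0, 0, zero)), tup(0, 0, zero), tup(empty, empty, tup(0, 0, zero))), 0)) =?= times(times(empty, u), tup(0, t, 0)).
Bind w := zero; no other remaining equation mentions w.
Decompose times/2: times(empty, empty) =?= times(empty, u),  tup(0, tup(tup(tup(0, 0, zero), tup(0, 0, zero), tup(0, 0, zero)), tup(0, 0, zero), tup(empty, empty, tup(0, 0, zero))), 0) =?= tup(0, t, 0).
Decompose times/2: empty =?= empty,  empty =?= u.
Delete trivial equation empty =?= empty.
Bind u := empty; no other remaining equation mentions u.
Decompose tup/3: 0 =?= 0,  tup(tup(tup(0, 0, zero), tup(0, 0, zero), tup(0, 0, zero)), tup(0, 0, zero), tup(empty, empty, tup(0, 0, zero))) =?= t,  0 =?= 0.
Delete trivial equation 0 =?= 0.
Bind t := tup(tup(tup(0, 0, zero), tup(0, 0, zero), tup(0, 0, zero)), tup(0, 0, zero), tup(empty, empty, tup(0, 0, zero))); no other remaining equation mentions t.
Delete trivial equation 0 =?= 0.
MGU = { y2 := tup(0, 0, zero), w := zero, u := empty, t := tup(tup(tup(0, 0, zero), tup(0, 0, zero), tup(0, 0, zero)), tup(0, 0, zero), tup(empty, empty, tup(0, 0, zero))) }, so y2 := tup(0, 0, zero).

tup(0, 0, zero)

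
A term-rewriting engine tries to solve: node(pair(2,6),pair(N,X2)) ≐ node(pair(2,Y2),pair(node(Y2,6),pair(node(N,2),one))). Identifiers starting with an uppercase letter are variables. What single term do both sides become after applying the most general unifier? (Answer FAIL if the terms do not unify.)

node(pair(2,6),pair(node(6,6),pair(node(node(6,6),2),one)))

Decompose node/2: pair(2,6) ≐ pair(2,Y2),  pair(N,X2) ≐ pair(node(Y2,6),pair(node(N,2),one)).
Decompose pair/2: 2 ≐ 2,  6 ≐ Y2.
Delete trivial equation 2 ≐ 2.
Bind Y2 := 6; substituting into the remaining equation gives: pair(N,X2) ≐ pair(node(6,6),pair(node(N,2),one)).
Decompose pair/2: N ≐ node(6,6),  X2 ≐ pair(node(N,2),one).
Bind N := node(6,6); substituting into the remaining equation gives: X2 ≐ pair(node(node(6,6),2),one).
Bind X2 := pair(node(node(6,6),2),one).
Applying the MGU to either side gives node(pair(2,6),pair(node(6,6),pair(node(node(6,6),2),one))).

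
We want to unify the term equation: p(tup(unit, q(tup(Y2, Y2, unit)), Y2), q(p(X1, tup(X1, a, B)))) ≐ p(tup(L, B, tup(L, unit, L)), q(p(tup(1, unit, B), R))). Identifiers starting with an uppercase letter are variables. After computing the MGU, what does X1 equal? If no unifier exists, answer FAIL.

tup(1, unit, q(tup(tup(unit, unit, unit), tup(unit, unit, unit), unit)))

Decompose p/2: tup(unit, q(tup(Y2, Y2, unit)), Y2) ≐ tup(L, B, tup(L, unit, L)),  q(p(X1, tup(X1, a, B))) ≐ q(p(tup(1, unit, B), R)).
Decompose tup/3: unit ≐ L,  q(tup(Y2, Y2, unit)) ≐ B,  Y2 ≐ tup(L, unit, L).
Bind L := unit; substituting into the one remaining equation that mentions L gives: Y2 ≐ tup(unit, unit, unit).
Bind B := q(tup(Y2, Y2, unit)); substituting into the one remaining equation that mentions B gives: q(p(X1, tup(X1, a, q(tup(Y2, Y2, unit))))) ≐ q(p(tup(1, unit, q(tup(Y2, Y2, unit))), R)).
Bind Y2 := tup(unit, unit, unit); substituting into the remaining equation gives: q(p(X1, tup(X1, a, q(tup(tup(unit, unit, unit), tup(unit, unit, unit), unit))))) ≐ q(p(tup(1, unit, q(tup(tup(unit, unit, unit), tup(unit, unit, unit), unit))), R)). Substituting into the earlier binding gives B := q(tup(tup(unit, unit, unit), tup(unit, unit, unit), unit)).
Decompose q/1: p(X1, tup(X1, a, q(tup(tup(unit, unit, unit), tup(unit, unit, unit), unit)))) ≐ p(tup(1, unit, q(tup(tup(unit, unit, unit), tup(unit, unit, unit), unit))), R).
Decompose p/2: X1 ≐ tup(1, unit, q(tup(tup(unit, unit, unit), tup(unit, unit, unit), unit))),  tup(X1, a, q(tup(tup(unit, unit, unit), tup(unit, unit, unit), unit))) ≐ R.
Bind X1 := tup(1, unit, q(tup(tup(unit, unit, unit), tup(unit, unit, unit), unit))); substituting into the remaining equation gives: tup(tup(1, unit, q(tup(tup(unit, unit, unit), tup(unit, unit, unit), unit))), a, q(tup(tup(unit, unit, unit), tup(unit, unit, unit), unit))) ≐ R.
Bind R := tup(tup(1, unit, q(tup(tup(unit, unit, unit), tup(unit, unit, unit), unit))), a, q(tup(tup(unit, unit, unit), tup(unit, unit, unit), unit))).
MGU = { L := unit, B := q(tup(tup(unit, unit, unit), tup(unit, unit, unit), unit)), Y2 := tup(unit, unit, unit), X1 := tup(1, unit, q(tup(tup(unit, unit, unit), tup(unit, unit, unit), unit))), R := tup(tup(1, unit, q(tup(tup(unit, unit, unit), tup(unit, unit, unit), unit))), a, q(tup(tup(unit, unit, unit), tup(unit, unit, unit), unit))) }, so X1 := tup(1, unit, q(tup(tup(unit, unit, unit), tup(unit, unit, unit), unit))).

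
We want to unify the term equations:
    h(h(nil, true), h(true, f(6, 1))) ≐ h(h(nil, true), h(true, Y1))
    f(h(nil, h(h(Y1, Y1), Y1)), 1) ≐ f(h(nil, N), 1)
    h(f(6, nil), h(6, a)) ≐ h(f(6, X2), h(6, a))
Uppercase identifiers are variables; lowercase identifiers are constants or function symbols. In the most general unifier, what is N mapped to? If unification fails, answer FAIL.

h(h(f(6, 1), f(6, 1)), f(6, 1))

Decompose h/2: h(nil, true) ≐ h(nil, true),  h(true, f(6, 1)) ≐ h(true, Y1).
Delete trivial equation h(nil, true) ≐ h(nil, true).
Decompose h/2: true ≐ true,  f(6, 1) ≐ Y1.
Delete trivial equation true ≐ true.
Bind Y1 := f(6, 1); substituting into the one remaining equation that mentions Y1 gives: f(h(nil, h(h(f(6, 1), f(6, 1)), f(6, 1))), 1) ≐ f(h(nil, N), 1).
Decompose f/2: h(nil, h(h(f(6, 1), f(6, 1)), f(6, 1))) ≐ h(nil, N),  1 ≐ 1.
Decompose h/2: nil ≐ nil,  h(h(f(6, 1), f(6, 1)), f(6, 1)) ≐ N.
Delete trivial equation nil ≐ nil.
Bind N := h(h(f(6, 1), f(6, 1)), f(6, 1)); no other remaining equation mentions N.
Delete trivial equation 1 ≐ 1.
Decompose h/2: f(6, nil) ≐ f(6, X2),  h(6, a) ≐ h(6, a).
Decompose f/2: 6 ≐ 6,  nil ≐ X2.
Delete trivial equation 6 ≐ 6.
Bind X2 := nil; no other remaining equation mentions X2.
Delete trivial equation h(6, a) ≐ h(6, a).
MGU = { Y1 ↦ f(6, 1), N ↦ h(h(f(6, 1), f(6, 1)), f(6, 1)), X2 ↦ nil }, so N ↦ h(h(f(6, 1), f(6, 1)), f(6, 1)).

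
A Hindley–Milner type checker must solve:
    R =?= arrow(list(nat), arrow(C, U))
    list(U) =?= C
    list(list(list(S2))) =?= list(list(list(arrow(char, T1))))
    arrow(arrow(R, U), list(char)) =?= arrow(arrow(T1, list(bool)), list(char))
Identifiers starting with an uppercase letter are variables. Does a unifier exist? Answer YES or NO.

YES

Bind R := arrow(list(nat), arrow(C, U)); substituting into the one remaining equation that mentions R gives: arrow(arrow(arrow(list(nat), arrow(C, U)), U), list(char)) =?= arrow(arrow(T1, list(bool)), list(char)).
Bind C := list(U); substituting into the one remaining equation that mentions C gives: arrow(arrow(arrow(list(nat), arrow(list(U), U)), U), list(char)) =?= arrow(arrow(T1, list(bool)), list(char)). Substituting into the earlier binding gives R := arrow(list(nat), arrow(list(U), U)).
Decompose list/1: list(list(S2)) =?= list(list(arrow(char, T1))).
Decompose list/1: list(S2) =?= list(arrow(char, T1)).
Decompose list/1: S2 =?= arrow(char, T1).
Bind S2 := arrow(char, T1); no other remaining equation mentions S2.
Decompose arrow/2: arrow(arrow(list(nat), arrow(list(U), U)), U) =?= arrow(T1, list(bool)),  list(char) =?= list(char).
Decompose arrow/2: arrow(list(nat), arrow(list(U), U)) =?= T1,  U =?= list(bool).
Bind T1 := arrow(list(nat), arrow(list(U), U)); no other remaining equation mentions T1. Substituting into the earlier binding gives S2 := arrow(char, arrow(list(nat), arrow(list(U), U))).
Bind U := list(bool); no other remaining equation mentions U. Substituting into the earlier bindings gives R := arrow(list(nat), arrow(list(list(bool)), list(bool))), C := list(list(bool)), S2 := arrow(char, arrow(list(nat), arrow(list(list(bool)), list(bool)))), T1 := arrow(list(nat), arrow(list(list(bool)), list(bool))).
Delete trivial equation list(char) =?= list(char).
No equations remain and no clash or occurs-check failure arose, so a unifier exists.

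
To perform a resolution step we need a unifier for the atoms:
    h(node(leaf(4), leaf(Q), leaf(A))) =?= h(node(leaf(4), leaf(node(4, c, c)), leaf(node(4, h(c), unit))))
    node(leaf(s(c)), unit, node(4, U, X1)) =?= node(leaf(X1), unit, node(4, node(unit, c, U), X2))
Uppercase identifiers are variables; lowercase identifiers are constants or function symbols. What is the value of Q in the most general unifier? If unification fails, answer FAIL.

Decompose h/1: node(leaf(4), leaf(Q), leaf(A)) =?= node(leaf(4), leaf(node(4, c, c)), leaf(node(4, h(c), unit))).
Decompose node/3: leaf(4) =?= leaf(4),  leaf(Q) =?= leaf(node(4, c, c)),  leaf(A) =?= leaf(node(4, h(c), unit)).
Delete trivial equation leaf(4) =?= leaf(4).
Decompose leaf/1: Q =?= node(4, c, c).
Bind Q := node(4, c, c); no other remaining equation mentions Q.
Decompose leaf/1: A =?= node(4, h(c), unit).
Bind A := node(4, h(c), unit); no other remaining equation mentions A.
Decompose node/3: leaf(s(c)) =?= leaf(X1),  unit =?= unit,  node(4, U, X1) =?= node(4, node(unit, c, U), X2).
Decompose leaf/1: s(c) =?= X1.
Bind X1 := s(c); substituting into the one remaining equation that mentions X1 gives: node(4, U, s(c)) =?= node(4, node(unit, c, U), X2).
Delete trivial equation unit =?= unit.
Decompose node/3: 4 =?= 4,  U =?= node(unit, c, U),  s(c) =?= X2.
Delete trivial equation 4 =?= 4.
Occurs check fails: U occurs in node(unit, c, U); the equation U =?= node(unit, c, U) has no finite solution.

FAIL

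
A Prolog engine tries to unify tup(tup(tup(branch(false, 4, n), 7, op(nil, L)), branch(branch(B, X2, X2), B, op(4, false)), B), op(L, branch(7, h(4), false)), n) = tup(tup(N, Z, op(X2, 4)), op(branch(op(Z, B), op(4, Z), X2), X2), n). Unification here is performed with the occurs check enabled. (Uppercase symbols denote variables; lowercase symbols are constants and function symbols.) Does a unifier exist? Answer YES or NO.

Decompose tup/3: tup(tup(branch(false, 4, n), 7, op(nil, L)), branch(branch(B, X2, X2), B, op(4, false)), B) = tup(N, Z, op(X2, 4)),  op(L, branch(7, h(4), false)) = op(branch(op(Z, B), op(4, Z), X2), X2),  n = n.
Decompose tup/3: tup(branch(false, 4, n), 7, op(nil, L)) = N,  branch(branch(B, X2, X2), B, op(4, false)) = Z,  B = op(X2, 4).
Bind N := tup(branch(false, 4, n), 7, op(nil, L)); no other remaining equation mentions N.
Bind Z := branch(branch(B, X2, X2), B, op(4, false)); substituting into the one remaining equation that mentions Z gives: op(L, branch(7, h(4), false)) = op(branch(op(branch(branch(B, X2, X2), B, op(4, false)), B), op(4, branch(branch(B, X2, X2), B, op(4, false))), X2), X2).
Bind B := op(X2, 4); substituting into the one remaining equation that mentions B gives: op(L, branch(7, h(4), false)) = op(branch(op(branch(branch(op(X2, 4), X2, X2), op(X2, 4), op(4, false)), op(X2, 4)), op(4, branch(branch(op(X2, 4), X2, X2), op(X2, 4), op(4, false))), X2), X2). Substituting into the earlier binding gives Z := branch(branch(op(X2, 4), X2, X2), op(X2, 4), op(4, false)).
Decompose op/2: L = branch(op(branch(branch(op(X2, 4), X2, X2), op(X2, 4), op(4, false)), op(X2, 4)), op(4, branch(branch(op(X2, 4), X2, X2), op(X2, 4), op(4, false))), X2),  branch(7, h(4), false) = X2.
Bind L := branch(op(branch(branch(op(X2, 4), X2, X2), op(X2, 4), op(4, false)), op(X2, 4)), op(4, branch(branch(op(X2, 4), X2, X2), op(X2, 4), op(4, false))), X2); no other remaining equation mentions L. Substituting into the earlier binding gives N := tup(branch(false, 4, n), 7, op(nil, branch(op(branch(branch(op(X2, 4), X2, X2), op(X2, 4), op(4, false)), op(X2, 4)), op(4, branch(branch(op(X2, 4), X2, X2), op(X2, 4), op(4, false))), X2))).
Bind X2 := branch(7, h(4), false); no other remaining equation mentions X2. Substituting into the earlier bindings gives N := tup(branch(false, 4, n), 7, op(nil, branch(op(branch(branch(op(branch(7, h(4), false), 4), branch(7, h(4), false), branch(7, h(4), false)), op(branch(7, h(4), false), 4), op(4, false)), op(branch(7, h(4), false), 4)), op(4, branch(branch(op(branch(7, h(4), false), 4), branch(7, h(4), false), branch(7, h(4), false)), op(branch(7, h(4), false), 4), op(4, false))), branch(7, h(4), false)))), Z := branch(branch(op(branch(7, h(4), false), 4), branch(7, h(4), false), branch(7, h(4), false)), op(branch(7, h(4), false), 4), op(4, false)), B := op(branch(7, h(4), false), 4), L := branch(op(branch(branch(op(branch(7, h(4), false), 4), branch(7, h(4), false), branch(7, h(4), false)), op(branch(7, h(4), false), 4), op(4, false)), op(branch(7, h(4), false), 4)), op(4, branch(branch(op(branch(7, h(4), false), 4), branch(7, h(4), false), branch(7, h(4), false)), op(branch(7, h(4), false), 4), op(4, false))), branch(7, h(4), false)).
Delete trivial equation n = n.
No equations remain and no clash or occurs-check failure arose, so a unifier exists.

YES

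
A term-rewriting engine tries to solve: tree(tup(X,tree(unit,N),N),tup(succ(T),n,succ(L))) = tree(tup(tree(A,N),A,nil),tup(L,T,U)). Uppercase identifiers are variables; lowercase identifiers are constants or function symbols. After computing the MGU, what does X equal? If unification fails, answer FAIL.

Decompose tree/2: tup(X,tree(unit,N),N) = tup(tree(A,N),A,nil),  tup(succ(T),n,succ(L)) = tup(L,T,U).
Decompose tup/3: X = tree(A,N),  tree(unit,N) = A,  N = nil.
Bind X := tree(A,N); no other remaining equation mentions X.
Bind A := tree(unit,N); no other remaining equation mentions A. Substituting into the earlier binding gives X := tree(tree(unit,N),N).
Bind N := nil; no other remaining equation mentions N. Substituting into the earlier bindings gives X := tree(tree(unit,nil),nil), A := tree(unit,nil).
Decompose tup/3: succ(T) = L,  n = T,  succ(L) = U.
Bind L := succ(T); substituting into the one remaining equation that mentions L gives: succ(succ(T)) = U.
Bind T := n; substituting into the remaining equation gives: succ(succ(n)) = U. Substituting into the earlier binding gives L := succ(n).
Bind U := succ(succ(n)).
MGU = { X := tree(tree(unit,nil),nil), A := tree(unit,nil), N := nil, L := succ(n), T := n, U := succ(succ(n)) }, so X := tree(tree(unit,nil),nil).

tree(tree(unit,nil),nil)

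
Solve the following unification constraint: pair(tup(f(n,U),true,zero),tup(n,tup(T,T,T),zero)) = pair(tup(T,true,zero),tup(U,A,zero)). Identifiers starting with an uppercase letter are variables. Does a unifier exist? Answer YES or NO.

Decompose pair/2: tup(f(n,U),true,zero) = tup(T,true,zero),  tup(n,tup(T,T,T),zero) = tup(U,A,zero).
Decompose tup/3: f(n,U) = T,  true = true,  zero = zero.
Bind T := f(n,U); substituting into the one remaining equation that mentions T gives: tup(n,tup(f(n,U),f(n,U),f(n,U)),zero) = tup(U,A,zero).
Delete trivial equation true = true.
Delete trivial equation zero = zero.
Decompose tup/3: n = U,  tup(f(n,U),f(n,U),f(n,U)) = A,  zero = zero.
Bind U := n; substituting into the one remaining equation that mentions U gives: tup(f(n,n),f(n,n),f(n,n)) = A. Substituting into the earlier binding gives T := f(n,n).
Bind A := tup(f(n,n),f(n,n),f(n,n)); no other remaining equation mentions A.
Delete trivial equation zero = zero.
No equations remain and no clash or occurs-check failure arose, so a unifier exists.

YES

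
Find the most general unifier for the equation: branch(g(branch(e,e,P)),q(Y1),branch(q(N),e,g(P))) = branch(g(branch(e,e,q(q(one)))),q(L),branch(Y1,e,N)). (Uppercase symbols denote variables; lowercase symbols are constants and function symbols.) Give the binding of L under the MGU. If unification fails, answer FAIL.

Decompose branch/3: g(branch(e,e,P)) = g(branch(e,e,q(q(one)))),  q(Y1) = q(L),  branch(q(N),e,g(P)) = branch(Y1,e,N).
Decompose g/1: branch(e,e,P) = branch(e,e,q(q(one))).
Decompose branch/3: e = e,  e = e,  P = q(q(one)).
Delete trivial equation e = e.
Delete trivial equation e = e.
Bind P := q(q(one)); substituting into the one remaining equation that mentions P gives: branch(q(N),e,g(q(q(one)))) = branch(Y1,e,N).
Decompose q/1: Y1 = L.
Bind Y1 := L; substituting into the remaining equation gives: branch(q(N),e,g(q(q(one)))) = branch(L,e,N).
Decompose branch/3: q(N) = L,  e = e,  g(q(q(one))) = N.
Bind L := q(N); no other remaining equation mentions L. Substituting into the earlier binding gives Y1 := q(N).
Delete trivial equation e = e.
Bind N := g(q(q(one))). Substituting into the earlier bindings gives Y1 := q(g(q(q(one)))), L := q(g(q(q(one)))).
MGU = { P ↦ q(q(one)), Y1 ↦ q(g(q(q(one)))), L ↦ q(g(q(q(one)))), N ↦ g(q(q(one))) }, so L ↦ q(g(q(q(one)))).

q(g(q(q(one))))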